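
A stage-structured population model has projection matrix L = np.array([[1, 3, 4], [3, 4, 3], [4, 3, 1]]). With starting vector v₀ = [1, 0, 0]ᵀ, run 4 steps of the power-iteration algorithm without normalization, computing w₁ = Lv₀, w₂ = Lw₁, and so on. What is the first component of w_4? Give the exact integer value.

w1 = Lv₀ = (1·1 + 3·0 + 4·0; 3·1 + 4·0 + 3·0; 4·1 + 3·0 + 1·0) = (1, 3, 4)
w2 = Lw1 = (1·1 + 3·3 + 4·4; 3·1 + 4·3 + 3·4; 4·1 + 3·3 + 1·4) = (26, 27, 17)
w3 = Lw2 = (175, 237, 202)
w4 = Lw3 = (1694, 2079, 1613)
The requested component of w4 is 1694.

1694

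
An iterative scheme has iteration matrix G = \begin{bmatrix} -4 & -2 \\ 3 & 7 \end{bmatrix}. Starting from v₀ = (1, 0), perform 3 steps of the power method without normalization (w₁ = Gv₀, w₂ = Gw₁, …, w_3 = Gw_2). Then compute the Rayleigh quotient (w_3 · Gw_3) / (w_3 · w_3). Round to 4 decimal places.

w1 = Gv₀ = ((-4)·1 + (-2)·0; 3·1 + 7·0) = (-4, 3)
w2 = Gw1 = ((-4)·(-4) + (-2)·3; 3·(-4) + 7·3) = (10, 9)
w3 = Gw2 = (-58, 93)
Gw3 = (46, 477)
w3·Gw3 = (-58)·46 + 93·477 = 41693; w3·w3 = (-58)·(-58) + 93·93 = 12013
λ ≈ 41693/12013 = 3.4707

3.4707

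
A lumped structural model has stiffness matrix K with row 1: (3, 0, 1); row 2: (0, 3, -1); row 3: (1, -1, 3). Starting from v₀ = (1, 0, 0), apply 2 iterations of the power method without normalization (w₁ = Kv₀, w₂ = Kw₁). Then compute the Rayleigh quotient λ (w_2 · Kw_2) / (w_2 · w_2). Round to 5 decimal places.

λ ≈ 3.96350

w1 = Kv₀ = (3·1 + 0·0 + 1·0; 0·1 + 3·0 + (-1)·0; 1·1 + (-1)·0 + 3·0) = (3, 0, 1)
w2 = Kw1 = (3·3 + 0·0 + 1·1; 0·3 + 3·0 + (-1)·1; 1·3 + (-1)·0 + 3·1) = (10, -1, 6)
Kw2 = (36, -9, 29)
w2·Kw2 = 10·36 + (-1)·(-9) + 6·29 = 543; w2·w2 = 10·10 + (-1)·(-1) + 6·6 = 137
λ ≈ 543/137 = 3.96350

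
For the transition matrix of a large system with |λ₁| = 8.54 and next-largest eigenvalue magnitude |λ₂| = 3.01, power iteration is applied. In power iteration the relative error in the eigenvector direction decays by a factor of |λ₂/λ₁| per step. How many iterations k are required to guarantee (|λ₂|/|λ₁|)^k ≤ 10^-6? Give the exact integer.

|λ₂/λ₁| = 3.01/8.54 = 0.35246
Need k ≥ ln(10^-6) / ln(0.35246) = -13.8155 / -1.0428 ≈ 13.248
Smallest integer k satisfying the bound: 14

14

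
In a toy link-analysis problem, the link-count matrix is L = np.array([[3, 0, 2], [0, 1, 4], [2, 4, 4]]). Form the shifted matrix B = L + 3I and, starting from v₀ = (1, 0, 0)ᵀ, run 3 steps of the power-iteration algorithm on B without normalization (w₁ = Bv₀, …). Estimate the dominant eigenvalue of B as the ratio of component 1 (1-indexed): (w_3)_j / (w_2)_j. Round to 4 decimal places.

7.3000

B = L + 3I has rows (6, 0, 2); (0, 4, 4); (2, 4, 7)
w1 = Bv₀ = (6, 0, 2)
w2 = Bw1 = (40, 8, 26)
w3 = Bw2 = (292, 136, 294)
Ratio: 292/40 = 7.3000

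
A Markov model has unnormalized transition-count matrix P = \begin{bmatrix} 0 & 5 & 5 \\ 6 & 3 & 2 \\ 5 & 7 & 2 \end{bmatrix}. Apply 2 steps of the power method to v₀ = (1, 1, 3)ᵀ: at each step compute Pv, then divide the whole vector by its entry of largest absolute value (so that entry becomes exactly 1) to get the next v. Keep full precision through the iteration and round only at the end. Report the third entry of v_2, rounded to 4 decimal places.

Pv0 = (20.00000, 15.00000, 18.00000); divide by 20.00000 → v1 = (1.00000, 0.75000, 0.90000)
Pv1 = (8.25000, 10.05000, 12.05000); divide by 12.05000 → v2 = (0.68465, 0.83402, 1.00000)
Requested entry of v2: 241/241 = 1.0000

1.0000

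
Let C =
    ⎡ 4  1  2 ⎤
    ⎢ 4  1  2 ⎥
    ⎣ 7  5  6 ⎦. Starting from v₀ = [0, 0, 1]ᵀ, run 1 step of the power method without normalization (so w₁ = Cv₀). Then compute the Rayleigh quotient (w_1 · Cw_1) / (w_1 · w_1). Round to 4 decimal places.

w1 = Cv₀ = (4·0 + 1·0 + 2·1; 4·0 + 1·0 + 2·1; 7·0 + 5·0 + 6·1) = (2, 2, 6)
Cw1 = (22, 22, 60)
w1·Cw1 = 2·22 + 2·22 + 6·60 = 448; w1·w1 = 2·2 + 2·2 + 6·6 = 44
λ ≈ 448/44 = 10.1818

λ ≈ 10.1818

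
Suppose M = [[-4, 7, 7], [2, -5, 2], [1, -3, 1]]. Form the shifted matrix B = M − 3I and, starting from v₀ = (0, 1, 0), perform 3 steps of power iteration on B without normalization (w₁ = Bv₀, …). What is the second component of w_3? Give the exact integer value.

B = M − 3I has rows (-7, 7, 7); (2, -8, 2); (1, -3, -2)
w1 = Bv₀ = ((-7)·0 + 7·1 + 7·0; 2·0 + (-8)·1 + 2·0; 1·0 + (-3)·1 + (-2)·0) = (7, -8, -3)
w2 = Bw1 = ((-7)·7 + 7·(-8) + 7·(-3); 2·7 + (-8)·(-8) + 2·(-3); 1·7 + (-3)·(-8) + (-2)·(-3)) = (-126, 72, 37)
w3 = Bw2 = (1645, -754, -416)
Requested component of w3: -754

-754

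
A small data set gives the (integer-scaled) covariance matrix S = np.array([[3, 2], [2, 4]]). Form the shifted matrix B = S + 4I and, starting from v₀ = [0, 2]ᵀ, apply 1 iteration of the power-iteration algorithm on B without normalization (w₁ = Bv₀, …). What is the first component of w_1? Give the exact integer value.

B = S + 4I has rows (7, 2); (2, 8)
w1 = Bv₀ = (7·0 + 2·2; 2·0 + 8·2) = (4, 16)
Requested component of w1: 4

4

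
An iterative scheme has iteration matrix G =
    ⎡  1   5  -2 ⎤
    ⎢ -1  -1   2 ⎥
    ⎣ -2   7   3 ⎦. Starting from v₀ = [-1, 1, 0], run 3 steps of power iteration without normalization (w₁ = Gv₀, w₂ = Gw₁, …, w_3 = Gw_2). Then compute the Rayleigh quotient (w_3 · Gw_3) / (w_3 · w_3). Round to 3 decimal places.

λ ≈ 4.297

w1 = Gv₀ = (4, 0, 9)
w2 = Gw1 = (-14, 14, 19)
w3 = Gw2 = (18, 38, 183)
Gw3 = (-158, 310, 779)
w3·Gw3 = 18·(-158) + 38·310 + 183·779 = 151493; w3·w3 = 18·18 + 38·38 + 183·183 = 35257
λ ≈ 151493/35257 = 4.297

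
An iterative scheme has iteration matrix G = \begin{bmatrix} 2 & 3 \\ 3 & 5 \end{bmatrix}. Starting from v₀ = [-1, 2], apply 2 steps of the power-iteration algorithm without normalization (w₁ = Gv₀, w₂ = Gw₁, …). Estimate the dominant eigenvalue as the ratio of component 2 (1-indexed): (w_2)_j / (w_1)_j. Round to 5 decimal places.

w1 = Gv₀ = (4, 7)
w2 = Gw1 = (29, 47)
Ratio at component: 47 / 7 = 6.71429

6.71429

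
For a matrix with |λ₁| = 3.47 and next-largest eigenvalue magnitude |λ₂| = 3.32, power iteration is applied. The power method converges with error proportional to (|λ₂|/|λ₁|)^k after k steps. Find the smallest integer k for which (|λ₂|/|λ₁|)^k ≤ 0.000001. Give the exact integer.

313

|λ₂/λ₁| = 3.32/3.47 = 0.95677
Need k ≥ ln(0.000001) / ln(0.95677) = -13.8155 / -0.0442 ≈ 312.640
Smallest integer k satisfying the bound: 313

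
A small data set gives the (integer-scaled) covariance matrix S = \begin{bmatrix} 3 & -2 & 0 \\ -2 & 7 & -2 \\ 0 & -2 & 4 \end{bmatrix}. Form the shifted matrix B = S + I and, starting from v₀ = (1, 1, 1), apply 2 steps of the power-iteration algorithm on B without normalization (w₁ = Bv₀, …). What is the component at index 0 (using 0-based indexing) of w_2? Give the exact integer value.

B = S + I has rows (4, -2, 0); (-2, 8, -2); (0, -2, 5)
w1 = Bv₀ = (4·1 + (-2)·1 + 0·1; (-2)·1 + 8·1 + (-2)·1; 0·1 + (-2)·1 + 5·1) = (2, 4, 3)
w2 = Bw1 = (4·2 + (-2)·4 + 0·3; (-2)·2 + 8·4 + (-2)·3; 0·2 + (-2)·4 + 5·3) = (0, 22, 7)
Requested component of w2: 0

0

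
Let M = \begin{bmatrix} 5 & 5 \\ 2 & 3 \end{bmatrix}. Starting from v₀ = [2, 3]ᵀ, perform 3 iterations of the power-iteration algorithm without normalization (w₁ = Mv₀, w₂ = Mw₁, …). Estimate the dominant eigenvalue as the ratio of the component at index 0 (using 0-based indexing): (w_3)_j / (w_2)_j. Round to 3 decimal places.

λ ≈ 7.342

w1 = Mv₀ = (5·2 + 5·3; 2·2 + 3·3) = (25, 13)
w2 = Mw1 = (5·25 + 5·13; 2·25 + 3·13) = (190, 89)
w3 = Mw2 = (1395, 647)
Ratio at component: 1395 / 190 = 7.342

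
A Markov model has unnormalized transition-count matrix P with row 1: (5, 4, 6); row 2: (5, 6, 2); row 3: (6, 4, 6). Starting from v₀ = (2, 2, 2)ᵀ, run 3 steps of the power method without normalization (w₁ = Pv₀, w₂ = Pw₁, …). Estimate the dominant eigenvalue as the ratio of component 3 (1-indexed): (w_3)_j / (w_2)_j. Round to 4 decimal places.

λ ≈ 14.7311

w1 = Pv₀ = (5·2 + 4·2 + 6·2; 5·2 + 6·2 + 2·2; 6·2 + 4·2 + 6·2) = (30, 26, 32)
w2 = Pw1 = (5·30 + 4·26 + 6·32; 5·30 + 6·26 + 2·32; 6·30 + 4·26 + 6·32) = (446, 370, 476)
w3 = Pw2 = (6566, 5402, 7012)
Ratio at component: 7012 / 476 = 14.7311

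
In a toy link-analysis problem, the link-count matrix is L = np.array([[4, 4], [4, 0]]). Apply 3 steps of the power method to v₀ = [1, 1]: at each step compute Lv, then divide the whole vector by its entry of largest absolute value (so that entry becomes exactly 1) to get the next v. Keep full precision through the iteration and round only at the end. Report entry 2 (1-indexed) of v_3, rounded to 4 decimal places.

0.6000

Lv0 = (8.00000, 4.00000); divide by 8.00000 → v1 = (1.00000, 0.50000)
Lv1 = (6.00000, 4.00000); divide by 6.00000 → v2 = (1.00000, 0.66667)
Lv2 = (6.66667, 4.00000); divide by 6.66667 → v3 = (1.00000, 0.60000)
Requested entry of v3: 192/320 = 0.6000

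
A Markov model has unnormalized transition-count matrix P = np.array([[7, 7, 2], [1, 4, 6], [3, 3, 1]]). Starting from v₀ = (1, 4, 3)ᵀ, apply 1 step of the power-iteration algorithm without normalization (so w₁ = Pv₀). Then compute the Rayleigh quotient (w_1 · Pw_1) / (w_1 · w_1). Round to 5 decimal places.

11.71238

w1 = Pv₀ = (7·1 + 7·4 + 2·3; 1·1 + 4·4 + 6·3; 3·1 + 3·4 + 1·3) = (41, 35, 18)
Pw1 = (568, 289, 246)
w1·Pw1 = 41·568 + 35·289 + 18·246 = 37831; w1·w1 = 41·41 + 35·35 + 18·18 = 3230
λ ≈ 37831/3230 = 11.71238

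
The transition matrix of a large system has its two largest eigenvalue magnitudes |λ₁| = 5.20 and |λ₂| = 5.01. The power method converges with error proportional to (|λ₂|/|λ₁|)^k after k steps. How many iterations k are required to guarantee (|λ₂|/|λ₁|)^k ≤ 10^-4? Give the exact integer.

248

|λ₂/λ₁| = 5.01/5.20 = 0.96346
Need k ≥ ln(10^-4) / ln(0.96346) = -9.2103 / -0.0372 ≈ 247.439
Smallest integer k satisfying the bound: 248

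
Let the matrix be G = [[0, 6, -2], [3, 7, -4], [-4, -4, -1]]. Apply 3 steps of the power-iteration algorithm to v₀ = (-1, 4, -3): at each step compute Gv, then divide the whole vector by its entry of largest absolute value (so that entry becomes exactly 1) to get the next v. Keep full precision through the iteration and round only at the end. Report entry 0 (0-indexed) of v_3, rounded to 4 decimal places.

0.6354

Gv0 = (30.00000, 37.00000, -9.00000); divide by 37.00000 → v1 = (0.81081, 1.00000, -0.24324)
Gv1 = (6.48649, 10.40541, -7.00000); divide by 10.40541 → v2 = (0.62338, 1.00000, -0.67273)
Gv2 = (7.34545, 11.56104, -5.82078); divide by 11.56104 → v3 = (0.63536, 1.00000, -0.50348)
Requested entry of v3: 2828/4451 = 0.6354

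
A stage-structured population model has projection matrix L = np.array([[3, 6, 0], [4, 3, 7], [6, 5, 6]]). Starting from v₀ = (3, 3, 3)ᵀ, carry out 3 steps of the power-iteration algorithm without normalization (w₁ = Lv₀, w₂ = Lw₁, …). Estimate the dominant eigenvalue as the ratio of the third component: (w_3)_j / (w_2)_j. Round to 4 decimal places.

13.3053

w1 = Lv₀ = (27, 42, 51)
w2 = Lw1 = (333, 591, 678)
w3 = Lw2 = (4545, 7851, 9021)
Ratio at component: 9021 / 678 = 13.3053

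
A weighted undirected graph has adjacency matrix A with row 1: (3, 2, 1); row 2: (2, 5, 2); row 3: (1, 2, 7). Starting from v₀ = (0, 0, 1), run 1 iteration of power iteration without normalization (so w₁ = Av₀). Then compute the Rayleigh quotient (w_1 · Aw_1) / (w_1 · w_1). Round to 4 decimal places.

w1 = Av₀ = (3·0 + 2·0 + 1·1; 2·0 + 5·0 + 2·1; 1·0 + 2·0 + 7·1) = (1, 2, 7)
Aw1 = (14, 26, 54)
w1·Aw1 = 1·14 + 2·26 + 7·54 = 444; w1·w1 = 1·1 + 2·2 + 7·7 = 54
λ ≈ 444/54 = 8.2222

8.2222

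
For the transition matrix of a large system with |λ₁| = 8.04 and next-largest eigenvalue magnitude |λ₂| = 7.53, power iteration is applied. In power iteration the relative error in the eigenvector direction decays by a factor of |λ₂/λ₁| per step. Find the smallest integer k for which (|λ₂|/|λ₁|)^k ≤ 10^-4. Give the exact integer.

|λ₂/λ₁| = 7.53/8.04 = 0.93657
Need k ≥ ln(10^-4) / ln(0.93657) = -9.2103 / -0.0655 ≈ 140.543
Smallest integer k satisfying the bound: 141

141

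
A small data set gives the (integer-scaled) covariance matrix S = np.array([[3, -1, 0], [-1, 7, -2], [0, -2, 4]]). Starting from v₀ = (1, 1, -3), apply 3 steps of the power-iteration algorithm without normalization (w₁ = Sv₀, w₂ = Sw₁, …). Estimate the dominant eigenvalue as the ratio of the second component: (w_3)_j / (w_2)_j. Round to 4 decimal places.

8.5091

w1 = Sv₀ = (3·1 + (-1)·1 + 0·(-3); (-1)·1 + 7·1 + (-2)·(-3); 0·1 + (-2)·1 + 4·(-3)) = (2, 12, -14)
w2 = Sw1 = (3·2 + (-1)·12 + 0·(-14); (-1)·2 + 7·12 + (-2)·(-14); 0·2 + (-2)·12 + 4·(-14)) = (-6, 110, -80)
w3 = Sw2 = (-128, 936, -540)
Ratio at component: 936 / 110 = 8.5091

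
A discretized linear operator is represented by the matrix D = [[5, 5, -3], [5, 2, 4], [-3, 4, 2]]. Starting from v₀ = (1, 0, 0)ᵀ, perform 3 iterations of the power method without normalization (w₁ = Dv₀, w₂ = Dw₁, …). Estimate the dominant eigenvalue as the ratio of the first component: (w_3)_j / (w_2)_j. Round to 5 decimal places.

w1 = Dv₀ = (5·1 + 5·0 + (-3)·0; 5·1 + 2·0 + 4·0; (-3)·1 + 4·0 + 2·0) = (5, 5, -3)
w2 = Dw1 = (5·5 + 5·5 + (-3)·(-3); 5·5 + 2·5 + 4·(-3); (-3)·5 + 4·5 + 2·(-3)) = (59, 23, -1)
w3 = Dw2 = (413, 337, -87)
Ratio at component: 413 / 59 = 7.00000

λ ≈ 7.00000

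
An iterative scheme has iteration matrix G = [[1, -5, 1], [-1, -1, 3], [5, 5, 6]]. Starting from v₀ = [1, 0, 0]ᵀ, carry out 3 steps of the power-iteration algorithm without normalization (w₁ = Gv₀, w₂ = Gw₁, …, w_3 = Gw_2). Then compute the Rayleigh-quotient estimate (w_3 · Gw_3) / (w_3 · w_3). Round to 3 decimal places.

6.731

w1 = Gv₀ = (1·1 + (-5)·0 + 1·0; (-1)·1 + (-1)·0 + 3·0; 5·1 + 5·0 + 6·0) = (1, -1, 5)
w2 = Gw1 = (1·1 + (-5)·(-1) + 1·5; (-1)·1 + (-1)·(-1) + 3·5; 5·1 + 5·(-1) + 6·5) = (11, 15, 30)
w3 = Gw2 = (-34, 64, 310)
Gw3 = (-44, 900, 2010)
w3·Gw3 = (-34)·(-44) + 64·900 + 310·2010 = 682196; w3·w3 = (-34)·(-34) + 64·64 + 310·310 = 101352
λ ≈ 682196/101352 = 6.731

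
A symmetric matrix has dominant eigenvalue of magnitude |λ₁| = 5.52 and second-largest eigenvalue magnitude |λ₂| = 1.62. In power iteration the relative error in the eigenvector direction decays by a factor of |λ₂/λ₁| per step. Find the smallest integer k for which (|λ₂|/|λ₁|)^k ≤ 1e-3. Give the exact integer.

6

|λ₂/λ₁| = 1.62/5.52 = 0.29348
Need k ≥ ln(1e-3) / ln(0.29348) = -6.9078 / -1.2260 ≈ 5.635
Smallest integer k satisfying the bound: 6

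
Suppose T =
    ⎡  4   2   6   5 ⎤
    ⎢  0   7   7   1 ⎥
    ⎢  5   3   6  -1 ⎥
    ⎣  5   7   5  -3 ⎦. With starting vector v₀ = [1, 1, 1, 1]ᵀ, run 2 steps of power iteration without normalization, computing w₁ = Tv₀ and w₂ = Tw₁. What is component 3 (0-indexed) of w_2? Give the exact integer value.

w1 = Tv₀ = (4·1 + 2·1 + 6·1 + 5·1; 0·1 + 7·1 + 7·1 + 1·1; 5·1 + 3·1 + 6·1 + (-1)·1; 5·1 + 7·1 + 5·1 + (-3)·1) = (17, 15, 13, 14)
w2 = Tw1 = (4·17 + 2·15 + 6·13 + 5·14; 0·17 + 7·15 + 7·13 + 1·14; 5·17 + 3·15 + 6·13 + (-1)·14; 5·17 + 7·15 + 5·13 + (-3)·14) = (246, 210, 194, 213)
The requested component of w2 is 213.

213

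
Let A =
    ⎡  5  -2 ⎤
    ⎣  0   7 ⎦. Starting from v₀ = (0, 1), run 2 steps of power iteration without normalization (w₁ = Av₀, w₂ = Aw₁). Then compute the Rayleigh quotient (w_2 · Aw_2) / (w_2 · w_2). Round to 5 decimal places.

7.40309

w1 = Av₀ = (5·0 + (-2)·1; 0·0 + 7·1) = (-2, 7)
w2 = Aw1 = (5·(-2) + (-2)·7; 0·(-2) + 7·7) = (-24, 49)
Aw2 = (-218, 343)
w2·Aw2 = (-24)·(-218) + 49·343 = 22039; w2·w2 = (-24)·(-24) + 49·49 = 2977
λ ≈ 22039/2977 = 7.40309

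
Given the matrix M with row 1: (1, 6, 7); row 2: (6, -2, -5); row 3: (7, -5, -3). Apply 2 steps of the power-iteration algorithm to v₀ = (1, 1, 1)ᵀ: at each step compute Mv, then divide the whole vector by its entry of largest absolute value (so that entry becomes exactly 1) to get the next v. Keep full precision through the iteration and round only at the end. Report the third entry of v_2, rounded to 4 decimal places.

1.0000

Mv0 = (14.00000, -1.00000, -1.00000); divide by 14.00000 → v1 = (1.00000, -0.07143, -0.07143)
Mv1 = (0.07143, 6.50000, 7.57143); divide by 7.57143 → v2 = (0.00943, 0.85849, 1.00000)
Requested entry of v2: 106/106 = 1.0000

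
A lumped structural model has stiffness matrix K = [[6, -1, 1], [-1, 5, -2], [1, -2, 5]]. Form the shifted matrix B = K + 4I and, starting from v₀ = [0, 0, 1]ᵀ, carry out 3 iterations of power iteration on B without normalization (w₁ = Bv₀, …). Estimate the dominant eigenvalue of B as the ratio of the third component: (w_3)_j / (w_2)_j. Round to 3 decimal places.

μ ≈ 10.105

B = K + 4I has rows (10, -1, 1); (-1, 9, -2); (1, -2, 9)
w1 = Bv₀ = (10·0 + (-1)·0 + 1·1; (-1)·0 + 9·0 + (-2)·1; 1·0 + (-2)·0 + 9·1) = (1, -2, 9)
w2 = Bw1 = (10·1 + (-1)·(-2) + 1·9; (-1)·1 + 9·(-2) + (-2)·9; 1·1 + (-2)·(-2) + 9·9) = (21, -37, 86)
w3 = Bw2 = (333, -526, 869)
Ratio: 869/86 = 10.105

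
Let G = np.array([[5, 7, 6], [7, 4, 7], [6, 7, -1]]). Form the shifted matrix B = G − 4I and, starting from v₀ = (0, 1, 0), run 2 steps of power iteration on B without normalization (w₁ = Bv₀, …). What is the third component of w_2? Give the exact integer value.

B = G − 4I has rows (1, 7, 6); (7, 0, 7); (6, 7, -5)
w1 = Bv₀ = (7, 0, 7)
w2 = Bw1 = (49, 98, 7)
Requested component of w2: 7

7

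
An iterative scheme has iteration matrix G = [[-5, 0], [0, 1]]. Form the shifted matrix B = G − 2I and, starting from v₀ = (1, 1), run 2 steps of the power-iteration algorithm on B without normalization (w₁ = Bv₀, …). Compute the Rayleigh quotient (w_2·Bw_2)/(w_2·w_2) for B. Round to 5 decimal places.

-6.99750

B = G − 2I has rows (-7, 0); (0, -1)
w1 = Bv₀ = (-7, -1)
w2 = Bw1 = (49, 1)
Bw2 = (-343, -1)
w2·Bw2 = -16808; w2·w2 = 2402; μ ≈ -16808/2402 = -6.99750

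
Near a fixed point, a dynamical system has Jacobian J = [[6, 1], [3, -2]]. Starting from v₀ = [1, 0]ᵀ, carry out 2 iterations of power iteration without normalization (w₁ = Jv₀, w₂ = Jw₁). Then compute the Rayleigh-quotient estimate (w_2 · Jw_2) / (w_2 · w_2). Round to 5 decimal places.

λ ≈ 6.43243

w1 = Jv₀ = (6·1 + 1·0; 3·1 + (-2)·0) = (6, 3)
w2 = Jw1 = (6·6 + 1·3; 3·6 + (-2)·3) = (39, 12)
Jw2 = (246, 93)
w2·Jw2 = 39·246 + 12·93 = 10710; w2·w2 = 39·39 + 12·12 = 1665
λ ≈ 10710/1665 = 6.43243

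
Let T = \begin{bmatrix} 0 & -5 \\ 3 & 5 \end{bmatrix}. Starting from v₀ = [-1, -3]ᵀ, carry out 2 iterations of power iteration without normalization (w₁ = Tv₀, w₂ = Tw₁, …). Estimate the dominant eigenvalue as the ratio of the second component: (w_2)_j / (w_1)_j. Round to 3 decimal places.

2.500

w1 = Tv₀ = (0·(-1) + (-5)·(-3); 3·(-1) + 5·(-3)) = (15, -18)
w2 = Tw1 = (0·15 + (-5)·(-18); 3·15 + 5·(-18)) = (90, -45)
Ratio at component: -45 / -18 = 2.500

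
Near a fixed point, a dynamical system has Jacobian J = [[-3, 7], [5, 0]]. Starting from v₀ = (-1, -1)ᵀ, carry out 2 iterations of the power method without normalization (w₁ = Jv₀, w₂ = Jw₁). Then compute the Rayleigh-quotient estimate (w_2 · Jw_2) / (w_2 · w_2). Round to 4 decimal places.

4.2336

w1 = Jv₀ = ((-3)·(-1) + 7·(-1); 5·(-1) + 0·(-1)) = (-4, -5)
w2 = Jw1 = ((-3)·(-4) + 7·(-5); 5·(-4) + 0·(-5)) = (-23, -20)
Jw2 = (-71, -115)
w2·Jw2 = (-23)·(-71) + (-20)·(-115) = 3933; w2·w2 = (-23)·(-23) + (-20)·(-20) = 929
λ ≈ 3933/929 = 4.2336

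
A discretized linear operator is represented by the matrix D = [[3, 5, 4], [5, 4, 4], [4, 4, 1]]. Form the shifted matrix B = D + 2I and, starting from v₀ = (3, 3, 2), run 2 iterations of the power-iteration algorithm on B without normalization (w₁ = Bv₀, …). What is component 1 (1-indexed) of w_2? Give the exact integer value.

515

B = D + 2I has rows (5, 5, 4); (5, 6, 4); (4, 4, 3)
w1 = Bv₀ = (5·3 + 5·3 + 4·2; 5·3 + 6·3 + 4·2; 4·3 + 4·3 + 3·2) = (38, 41, 30)
w2 = Bw1 = (5·38 + 5·41 + 4·30; 5·38 + 6·41 + 4·30; 4·38 + 4·41 + 3·30) = (515, 556, 406)
Requested component of w2: 515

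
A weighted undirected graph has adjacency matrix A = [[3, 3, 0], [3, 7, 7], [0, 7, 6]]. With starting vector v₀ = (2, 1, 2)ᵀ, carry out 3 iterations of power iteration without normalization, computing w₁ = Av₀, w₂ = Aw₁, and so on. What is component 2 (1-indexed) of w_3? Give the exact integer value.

4888

w1 = Av₀ = (9, 27, 19)
w2 = Aw1 = (108, 349, 303)
w3 = Aw2 = (1371, 4888, 4261)
The requested component of w3 is 4888.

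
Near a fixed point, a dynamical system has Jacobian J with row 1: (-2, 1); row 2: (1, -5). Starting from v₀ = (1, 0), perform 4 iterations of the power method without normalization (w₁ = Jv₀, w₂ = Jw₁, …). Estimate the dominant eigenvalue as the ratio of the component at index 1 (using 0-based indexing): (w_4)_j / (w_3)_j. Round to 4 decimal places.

λ ≈ -5.4250

w1 = Jv₀ = ((-2)·1 + 1·0; 1·1 + (-5)·0) = (-2, 1)
w2 = Jw1 = ((-2)·(-2) + 1·1; 1·(-2) + (-5)·1) = (5, -7)
w3 = Jw2 = (-17, 40)
w4 = Jw3 = (74, -217)
Ratio at component: -217 / 40 = -5.4250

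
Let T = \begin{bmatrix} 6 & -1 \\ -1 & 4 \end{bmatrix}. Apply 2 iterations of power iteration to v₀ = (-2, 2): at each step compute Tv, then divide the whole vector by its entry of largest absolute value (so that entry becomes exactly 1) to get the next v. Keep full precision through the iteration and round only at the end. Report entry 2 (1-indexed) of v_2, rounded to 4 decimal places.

-0.5745

Tv0 = (-14.00000, 10.00000); divide by -14.00000 → v1 = (1.00000, -0.71429)
Tv1 = (6.71429, -3.85714); divide by 6.71429 → v2 = (1.00000, -0.57447)
Requested entry of v2: 54/-94 = -0.5745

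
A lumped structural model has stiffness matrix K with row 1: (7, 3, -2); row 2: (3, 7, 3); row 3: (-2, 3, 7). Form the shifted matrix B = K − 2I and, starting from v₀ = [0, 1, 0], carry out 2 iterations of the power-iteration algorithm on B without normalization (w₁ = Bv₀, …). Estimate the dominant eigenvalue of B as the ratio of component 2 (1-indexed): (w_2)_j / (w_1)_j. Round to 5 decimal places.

B = K − 2I has rows (5, 3, -2); (3, 5, 3); (-2, 3, 5)
w1 = Bv₀ = (5·0 + 3·1 + (-2)·0; 3·0 + 5·1 + 3·0; (-2)·0 + 3·1 + 5·0) = (3, 5, 3)
w2 = Bw1 = (5·3 + 3·5 + (-2)·3; 3·3 + 5·5 + 3·3; (-2)·3 + 3·5 + 5·3) = (24, 43, 24)
Ratio: 43/5 = 8.60000

μ ≈ 8.60000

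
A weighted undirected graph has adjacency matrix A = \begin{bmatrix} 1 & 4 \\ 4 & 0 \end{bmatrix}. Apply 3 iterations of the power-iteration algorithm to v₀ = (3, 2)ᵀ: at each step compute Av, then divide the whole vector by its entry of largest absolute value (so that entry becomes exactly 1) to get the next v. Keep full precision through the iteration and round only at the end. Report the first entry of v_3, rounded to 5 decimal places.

0.99576

Av0 = (11.000000, 12.000000); divide by 12.000000 → v1 = (0.916667, 1.000000)
Av1 = (4.916667, 3.666667); divide by 4.916667 → v2 = (1.000000, 0.745763)
Av2 = (3.983051, 4.000000); divide by 4.000000 → v3 = (0.995763, 1.000000)
Requested entry of v3: 235/236 = 0.99576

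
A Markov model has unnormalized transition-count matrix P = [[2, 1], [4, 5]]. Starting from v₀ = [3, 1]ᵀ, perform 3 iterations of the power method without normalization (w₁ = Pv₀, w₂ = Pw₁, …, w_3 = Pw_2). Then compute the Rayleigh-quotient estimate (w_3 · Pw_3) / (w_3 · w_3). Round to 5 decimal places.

λ ≈ 6.01119

w1 = Pv₀ = (2·3 + 1·1; 4·3 + 5·1) = (7, 17)
w2 = Pw1 = (2·7 + 1·17; 4·7 + 5·17) = (31, 113)
w3 = Pw2 = (175, 689)
Pw3 = (1039, 4145)
w3·Pw3 = 175·1039 + 689·4145 = 3037730; w3·w3 = 175·175 + 689·689 = 505346
λ ≈ 3037730/505346 = 6.01119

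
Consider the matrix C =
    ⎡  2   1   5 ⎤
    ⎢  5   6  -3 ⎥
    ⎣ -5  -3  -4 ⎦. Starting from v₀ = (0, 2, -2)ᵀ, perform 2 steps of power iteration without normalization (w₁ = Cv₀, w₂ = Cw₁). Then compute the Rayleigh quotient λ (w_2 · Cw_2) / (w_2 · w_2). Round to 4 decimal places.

w1 = Cv₀ = (-8, 18, 2)
w2 = Cw1 = (12, 62, -22)
Cw2 = (-24, 498, -158)
w2·Cw2 = 12·(-24) + 62·498 + (-22)·(-158) = 34064; w2·w2 = 12·12 + 62·62 + (-22)·(-22) = 4472
λ ≈ 34064/4472 = 7.6172

λ ≈ 7.6172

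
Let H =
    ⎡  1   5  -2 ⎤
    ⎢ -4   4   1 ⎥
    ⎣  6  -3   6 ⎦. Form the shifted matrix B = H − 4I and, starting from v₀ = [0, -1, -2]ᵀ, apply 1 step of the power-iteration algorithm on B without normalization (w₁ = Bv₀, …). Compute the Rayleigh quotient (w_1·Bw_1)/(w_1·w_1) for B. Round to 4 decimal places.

B = H − 4I has rows (-3, 5, -2); (-4, 0, 1); (6, -3, 2)
w1 = Bv₀ = (-1, -2, -1)
Bw1 = (-5, 3, -2)
w1·Bw1 = 1; w1·w1 = 6; μ ≈ 1/6 = 0.1667

0.1667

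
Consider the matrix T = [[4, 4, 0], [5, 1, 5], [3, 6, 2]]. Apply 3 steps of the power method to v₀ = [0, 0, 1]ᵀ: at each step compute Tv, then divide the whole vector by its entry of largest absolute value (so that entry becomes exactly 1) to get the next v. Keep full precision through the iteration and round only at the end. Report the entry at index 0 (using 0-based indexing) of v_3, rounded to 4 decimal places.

Tv0 = (0.00000, 5.00000, 2.00000); divide by 5.00000 → v1 = (0.00000, 1.00000, 0.40000)
Tv1 = (4.00000, 3.00000, 6.80000); divide by 6.80000 → v2 = (0.58824, 0.44118, 1.00000)
Tv2 = (4.11765, 8.38235, 6.41176); divide by 8.38235 → v3 = (0.49123, 1.00000, 0.76491)
Requested entry of v3: 140/285 = 0.4912

0.4912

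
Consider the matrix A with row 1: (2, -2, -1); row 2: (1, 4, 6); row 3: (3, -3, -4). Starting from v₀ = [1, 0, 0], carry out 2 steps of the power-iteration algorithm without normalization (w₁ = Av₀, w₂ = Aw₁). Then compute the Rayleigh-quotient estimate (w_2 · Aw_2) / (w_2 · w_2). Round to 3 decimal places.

2.091

w1 = Av₀ = (2, 1, 3)
w2 = Aw1 = (-1, 24, -9)
Aw2 = (-41, 41, -39)
w2·Aw2 = (-1)·(-41) + 24·41 + (-9)·(-39) = 1376; w2·w2 = (-1)·(-1) + 24·24 + (-9)·(-9) = 658
λ ≈ 1376/658 = 2.091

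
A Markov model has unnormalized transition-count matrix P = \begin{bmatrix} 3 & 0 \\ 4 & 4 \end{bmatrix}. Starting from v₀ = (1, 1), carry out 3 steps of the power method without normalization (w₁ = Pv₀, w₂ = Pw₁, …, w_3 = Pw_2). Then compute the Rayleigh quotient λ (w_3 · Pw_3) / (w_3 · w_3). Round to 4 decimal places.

w1 = Pv₀ = (3·1 + 0·1; 4·1 + 4·1) = (3, 8)
w2 = Pw1 = (3·3 + 0·8; 4·3 + 4·8) = (9, 44)
w3 = Pw2 = (27, 212)
Pw3 = (81, 956)
w3·Pw3 = 27·81 + 212·956 = 204859; w3·w3 = 27·27 + 212·212 = 45673
λ ≈ 204859/45673 = 4.4853

λ ≈ 4.4853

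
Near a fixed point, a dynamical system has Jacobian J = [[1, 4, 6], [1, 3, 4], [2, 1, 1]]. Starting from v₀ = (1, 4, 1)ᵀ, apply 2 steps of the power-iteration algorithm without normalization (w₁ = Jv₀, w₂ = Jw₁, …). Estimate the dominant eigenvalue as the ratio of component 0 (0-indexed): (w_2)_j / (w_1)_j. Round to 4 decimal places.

5.7826

w1 = Jv₀ = (1·1 + 4·4 + 6·1; 1·1 + 3·4 + 4·1; 2·1 + 1·4 + 1·1) = (23, 17, 7)
w2 = Jw1 = (1·23 + 4·17 + 6·7; 1·23 + 3·17 + 4·7; 2·23 + 1·17 + 1·7) = (133, 102, 70)
Ratio at component: 133 / 23 = 5.7826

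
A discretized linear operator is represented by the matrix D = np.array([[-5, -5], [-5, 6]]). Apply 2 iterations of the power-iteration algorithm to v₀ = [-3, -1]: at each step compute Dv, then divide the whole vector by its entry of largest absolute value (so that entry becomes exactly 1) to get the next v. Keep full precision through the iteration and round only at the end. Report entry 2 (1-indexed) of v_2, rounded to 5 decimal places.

Dv0 = (20.000000, 9.000000); divide by 20.000000 → v1 = (1.000000, 0.450000)
Dv1 = (-7.250000, -2.300000); divide by -7.250000 → v2 = (1.000000, 0.317241)
Requested entry of v2: -46/-145 = 0.31724

0.31724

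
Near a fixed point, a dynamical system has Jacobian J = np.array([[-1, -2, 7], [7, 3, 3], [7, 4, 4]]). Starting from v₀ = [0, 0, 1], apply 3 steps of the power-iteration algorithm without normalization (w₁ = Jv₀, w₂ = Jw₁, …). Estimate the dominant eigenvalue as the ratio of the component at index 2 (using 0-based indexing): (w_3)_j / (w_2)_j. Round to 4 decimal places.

w1 = Jv₀ = ((-1)·0 + (-2)·0 + 7·1; 7·0 + 3·0 + 3·1; 7·0 + 4·0 + 4·1) = (7, 3, 4)
w2 = Jw1 = ((-1)·7 + (-2)·3 + 7·4; 7·7 + 3·3 + 3·4; 7·7 + 4·3 + 4·4) = (15, 70, 77)
w3 = Jw2 = (384, 546, 693)
Ratio at component: 693 / 77 = 9.0000

9.0000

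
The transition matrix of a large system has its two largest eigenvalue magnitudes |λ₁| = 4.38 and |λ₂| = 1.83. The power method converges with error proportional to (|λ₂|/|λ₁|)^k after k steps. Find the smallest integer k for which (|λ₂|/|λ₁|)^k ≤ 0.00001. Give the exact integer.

14

|λ₂/λ₁| = 1.83/4.38 = 0.41781
Need k ≥ ln(0.00001) / ln(0.41781) = -11.5129 / -0.8727 ≈ 13.192
Smallest integer k satisfying the bound: 14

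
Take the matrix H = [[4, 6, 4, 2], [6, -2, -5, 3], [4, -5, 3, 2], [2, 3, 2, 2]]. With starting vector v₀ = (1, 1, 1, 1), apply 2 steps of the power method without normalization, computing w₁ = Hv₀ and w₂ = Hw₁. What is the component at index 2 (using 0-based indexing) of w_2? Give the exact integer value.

84

w1 = Hv₀ = (16, 2, 4, 9)
w2 = Hw1 = (110, 99, 84, 64)
The requested component of w2 is 84.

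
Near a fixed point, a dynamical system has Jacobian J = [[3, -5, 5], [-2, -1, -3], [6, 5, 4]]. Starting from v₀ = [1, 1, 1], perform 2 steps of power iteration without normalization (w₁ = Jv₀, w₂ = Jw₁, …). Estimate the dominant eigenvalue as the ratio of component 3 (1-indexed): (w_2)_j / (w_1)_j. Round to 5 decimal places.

3.20000

w1 = Jv₀ = (3, -6, 15)
w2 = Jw1 = (114, -45, 48)
Ratio at component: 48 / 15 = 3.20000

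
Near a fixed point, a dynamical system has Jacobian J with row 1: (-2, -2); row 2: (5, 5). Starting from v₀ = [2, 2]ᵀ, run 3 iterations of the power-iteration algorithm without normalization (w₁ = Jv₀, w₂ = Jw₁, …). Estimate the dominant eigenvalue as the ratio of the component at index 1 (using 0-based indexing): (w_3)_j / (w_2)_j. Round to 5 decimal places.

w1 = Jv₀ = ((-2)·2 + (-2)·2; 5·2 + 5·2) = (-8, 20)
w2 = Jw1 = ((-2)·(-8) + (-2)·20; 5·(-8) + 5·20) = (-24, 60)
w3 = Jw2 = (-72, 180)
Ratio at component: 180 / 60 = 3.00000

3.00000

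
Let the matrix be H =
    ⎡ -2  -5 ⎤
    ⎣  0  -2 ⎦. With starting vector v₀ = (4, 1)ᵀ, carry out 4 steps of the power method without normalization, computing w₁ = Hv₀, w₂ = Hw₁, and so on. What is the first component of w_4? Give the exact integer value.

w1 = Hv₀ = (-13, -2)
w2 = Hw1 = (36, 4)
w3 = Hw2 = (-92, -8)
w4 = Hw3 = (224, 16)
The requested component of w4 is 224.

224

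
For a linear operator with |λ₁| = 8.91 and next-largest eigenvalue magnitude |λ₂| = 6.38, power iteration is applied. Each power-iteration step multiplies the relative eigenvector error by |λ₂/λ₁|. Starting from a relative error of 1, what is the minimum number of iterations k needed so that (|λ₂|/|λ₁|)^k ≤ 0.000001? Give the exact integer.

42

|λ₂/λ₁| = 6.38/8.91 = 0.71605
Need k ≥ ln(0.000001) / ln(0.71605) = -13.8155 / -0.3340 ≈ 41.363
Smallest integer k satisfying the bound: 42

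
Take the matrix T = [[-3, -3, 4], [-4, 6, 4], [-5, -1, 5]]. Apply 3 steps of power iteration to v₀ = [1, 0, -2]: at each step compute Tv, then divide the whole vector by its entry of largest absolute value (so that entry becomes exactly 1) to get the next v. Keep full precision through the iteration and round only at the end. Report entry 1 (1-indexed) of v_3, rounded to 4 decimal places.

Tv0 = (-11.00000, -12.00000, -15.00000); divide by -15.00000 → v1 = (0.73333, 0.80000, 1.00000)
Tv1 = (-0.60000, 5.86667, 0.53333); divide by 5.86667 → v2 = (-0.10227, 1.00000, 0.09091)
Tv2 = (-2.32955, 6.77273, -0.03409); divide by 6.77273 → v3 = (-0.34396, 1.00000, -0.00503)
Requested entry of v3: 205/-596 = -0.3440

-0.3440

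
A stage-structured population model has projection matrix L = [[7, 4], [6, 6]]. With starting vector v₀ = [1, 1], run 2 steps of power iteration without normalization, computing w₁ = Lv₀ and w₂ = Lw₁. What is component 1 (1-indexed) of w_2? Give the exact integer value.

w1 = Lv₀ = (7·1 + 4·1; 6·1 + 6·1) = (11, 12)
w2 = Lw1 = (7·11 + 4·12; 6·11 + 6·12) = (125, 138)
The requested component of w2 is 125.

125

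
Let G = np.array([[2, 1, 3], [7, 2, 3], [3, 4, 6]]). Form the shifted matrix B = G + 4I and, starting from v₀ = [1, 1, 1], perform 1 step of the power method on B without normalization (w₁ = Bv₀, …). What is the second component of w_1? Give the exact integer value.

B = G + 4I has rows (6, 1, 3); (7, 6, 3); (3, 4, 10)
w1 = Bv₀ = (6·1 + 1·1 + 3·1; 7·1 + 6·1 + 3·1; 3·1 + 4·1 + 10·1) = (10, 16, 17)
Requested component of w1: 16

16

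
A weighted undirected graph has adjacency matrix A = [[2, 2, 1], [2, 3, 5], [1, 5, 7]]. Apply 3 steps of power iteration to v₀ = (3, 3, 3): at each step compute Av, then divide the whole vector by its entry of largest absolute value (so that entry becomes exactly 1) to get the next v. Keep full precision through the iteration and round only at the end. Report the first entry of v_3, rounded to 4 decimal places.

Av0 = (15.00000, 30.00000, 39.00000); divide by 39.00000 → v1 = (0.38462, 0.76923, 1.00000)
Av1 = (3.30769, 8.07692, 11.23077); divide by 11.23077 → v2 = (0.29452, 0.71918, 1.00000)
Av2 = (3.02740, 7.74658, 10.89041); divide by 10.89041 → v3 = (0.27799, 0.71132, 1.00000)
Requested entry of v3: 1326/4770 = 0.2780

0.2780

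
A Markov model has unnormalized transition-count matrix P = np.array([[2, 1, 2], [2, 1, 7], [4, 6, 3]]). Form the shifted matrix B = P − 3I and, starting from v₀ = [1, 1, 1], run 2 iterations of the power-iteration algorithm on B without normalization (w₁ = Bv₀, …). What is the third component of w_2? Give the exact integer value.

50

B = P − 3I has rows (-1, 1, 2); (2, -2, 7); (4, 6, 0)
w1 = Bv₀ = ((-1)·1 + 1·1 + 2·1; 2·1 + (-2)·1 + 7·1; 4·1 + 6·1 + 0·1) = (2, 7, 10)
w2 = Bw1 = ((-1)·2 + 1·7 + 2·10; 2·2 + (-2)·7 + 7·10; 4·2 + 6·7 + 0·10) = (25, 60, 50)
Requested component of w2: 50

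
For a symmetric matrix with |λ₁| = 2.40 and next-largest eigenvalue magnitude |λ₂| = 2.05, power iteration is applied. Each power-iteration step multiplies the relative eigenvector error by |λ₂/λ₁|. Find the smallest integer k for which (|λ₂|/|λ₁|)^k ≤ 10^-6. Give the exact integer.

88

|λ₂/λ₁| = 2.05/2.40 = 0.85417
Need k ≥ ln(10^-6) / ln(0.85417) = -13.8155 / -0.1576 ≈ 87.646
Smallest integer k satisfying the bound: 88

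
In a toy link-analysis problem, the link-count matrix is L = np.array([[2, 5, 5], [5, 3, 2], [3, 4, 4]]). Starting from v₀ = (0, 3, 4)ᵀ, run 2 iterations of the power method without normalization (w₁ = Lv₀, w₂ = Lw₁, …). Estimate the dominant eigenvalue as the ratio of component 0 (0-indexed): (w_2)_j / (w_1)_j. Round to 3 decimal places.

w1 = Lv₀ = (2·0 + 5·3 + 5·4; 5·0 + 3·3 + 2·4; 3·0 + 4·3 + 4·4) = (35, 17, 28)
w2 = Lw1 = (2·35 + 5·17 + 5·28; 5·35 + 3·17 + 2·28; 3·35 + 4·17 + 4·28) = (295, 282, 285)
Ratio at component: 295 / 35 = 8.429

λ ≈ 8.429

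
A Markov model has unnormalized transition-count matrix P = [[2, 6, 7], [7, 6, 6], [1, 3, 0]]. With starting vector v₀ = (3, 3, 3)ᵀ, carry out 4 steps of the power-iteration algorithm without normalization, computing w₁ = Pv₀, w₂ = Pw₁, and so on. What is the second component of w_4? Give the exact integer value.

120336

w1 = Pv₀ = (2·3 + 6·3 + 7·3; 7·3 + 6·3 + 6·3; 1·3 + 3·3 + 0·3) = (45, 57, 12)
w2 = Pw1 = (2·45 + 6·57 + 7·12; 7·45 + 6·57 + 6·12; 1·45 + 3·57 + 0·12) = (516, 729, 216)
w3 = Pw2 = (6918, 9282, 2703)
w4 = Pw3 = (88449, 120336, 34764)
The requested component of w4 is 120336.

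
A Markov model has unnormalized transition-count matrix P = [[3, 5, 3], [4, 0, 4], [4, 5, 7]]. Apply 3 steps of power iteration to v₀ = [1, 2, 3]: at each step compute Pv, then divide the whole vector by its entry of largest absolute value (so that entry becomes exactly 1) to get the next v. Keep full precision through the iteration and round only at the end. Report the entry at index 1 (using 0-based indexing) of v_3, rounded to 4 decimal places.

Pv0 = (22.00000, 16.00000, 35.00000); divide by 35.00000 → v1 = (0.62857, 0.45714, 1.00000)
Pv1 = (7.17143, 6.51429, 11.80000); divide by 11.80000 → v2 = (0.60775, 0.55206, 1.00000)
Pv2 = (7.58354, 6.43099, 12.19128); divide by 12.19128 → v3 = (0.62205, 0.52751, 1.00000)
Requested entry of v3: 2656/5035 = 0.5275

0.5275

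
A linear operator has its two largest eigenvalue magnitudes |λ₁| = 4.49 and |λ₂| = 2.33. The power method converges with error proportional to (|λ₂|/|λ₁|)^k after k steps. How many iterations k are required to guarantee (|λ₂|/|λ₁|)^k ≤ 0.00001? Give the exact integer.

|λ₂/λ₁| = 2.33/4.49 = 0.51893
Need k ≥ ln(0.00001) / ln(0.51893) = -11.5129 / -0.6560 ≈ 17.551
Smallest integer k satisfying the bound: 18

18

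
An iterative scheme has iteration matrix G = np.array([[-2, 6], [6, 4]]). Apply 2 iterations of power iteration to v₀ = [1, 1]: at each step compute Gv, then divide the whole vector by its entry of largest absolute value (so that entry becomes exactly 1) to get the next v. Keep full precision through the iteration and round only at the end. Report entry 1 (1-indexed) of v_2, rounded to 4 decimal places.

0.8125

Gv0 = (4.00000, 10.00000); divide by 10.00000 → v1 = (0.40000, 1.00000)
Gv1 = (5.20000, 6.40000); divide by 6.40000 → v2 = (0.81250, 1.00000)
Requested entry of v2: 52/64 = 0.8125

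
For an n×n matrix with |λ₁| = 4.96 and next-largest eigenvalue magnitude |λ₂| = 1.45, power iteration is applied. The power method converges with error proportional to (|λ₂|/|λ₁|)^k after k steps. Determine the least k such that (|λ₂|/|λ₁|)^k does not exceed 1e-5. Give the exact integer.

|λ₂/λ₁| = 1.45/4.96 = 0.29234
Need k ≥ ln(1e-5) / ln(0.29234) = -11.5129 / -1.2298 ≈ 9.361
Smallest integer k satisfying the bound: 10

10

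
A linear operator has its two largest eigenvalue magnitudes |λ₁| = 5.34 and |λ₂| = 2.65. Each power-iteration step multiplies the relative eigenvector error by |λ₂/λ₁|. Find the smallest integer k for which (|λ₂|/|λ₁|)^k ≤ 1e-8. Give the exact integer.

|λ₂/λ₁| = 2.65/5.34 = 0.49625
Need k ≥ ln(1e-8) / ln(0.49625) = -18.4207 / -0.7007 ≈ 26.290
Smallest integer k satisfying the bound: 27

27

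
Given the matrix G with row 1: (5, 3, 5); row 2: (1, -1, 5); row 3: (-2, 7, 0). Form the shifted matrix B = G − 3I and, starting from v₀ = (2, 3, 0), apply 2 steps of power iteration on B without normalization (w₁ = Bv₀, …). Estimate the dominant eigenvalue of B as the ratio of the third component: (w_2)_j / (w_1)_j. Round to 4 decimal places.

B = G − 3I has rows (2, 3, 5); (1, -4, 5); (-2, 7, -3)
w1 = Bv₀ = (2·2 + 3·3 + 5·0; 1·2 + (-4)·3 + 5·0; (-2)·2 + 7·3 + (-3)·0) = (13, -10, 17)
w2 = Bw1 = (2·13 + 3·(-10) + 5·17; 1·13 + (-4)·(-10) + 5·17; (-2)·13 + 7·(-10) + (-3)·17) = (81, 138, -147)
Ratio: -147/17 = -8.6471

μ ≈ -8.6471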